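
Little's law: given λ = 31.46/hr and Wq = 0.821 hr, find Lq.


Lq = λWq = 31.46·0.821 = 25.8287

Final: 25.8287


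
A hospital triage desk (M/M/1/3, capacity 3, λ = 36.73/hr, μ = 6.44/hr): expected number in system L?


ρ = 36.73/6.44 = 5.7034
L = ρ[1 − (K+1)ρ^K + Kρ^(K+1)] / [(1−ρ)(1−ρ^(K+1))]
Numerator: 5.7034·(1 − 4·185.526172 + 3·1058.132963) = 13878.089457
Denominator: (-4.7034)·(-1057.132963) = 4972.136252
L = 13878.089457/4972.136252 = 2.7912

Final: 2.7912


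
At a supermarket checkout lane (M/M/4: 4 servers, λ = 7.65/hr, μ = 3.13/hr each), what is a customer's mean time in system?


a = 2.4441; ρ = 0.6110; P₀ = 0.078824
Lq = P₀·a^c·ρ/(c!(1−ρ)²) = 0.47328
Wq = Lq/λ = 0.47328/7.65 = 0.06187 hr
W = Wq + 1/μ = 0.06187 + 0.31949 = 0.38136 hr

Final: 0.38136 hr


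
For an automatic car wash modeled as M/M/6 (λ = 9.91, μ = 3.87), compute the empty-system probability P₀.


a = λ/μ = 9.91/3.87 = 2.5607; ρ = a/c = 0.4268
Σ_{k=0}^{5} a^k/k! (terms k=0..5) = 1.00000 + 2.56072 + 3.27865 + 2.79857 + 1.79159 + 0.91756 = 12.34710
Tail: a^6/(6!(1−ρ)) = 281.95262/(720·0.5732) = 0.68317
P₀ = 1/(12.34710 + 0.68317) = 1/13.03027 = 0.076744

Final: 0.076744


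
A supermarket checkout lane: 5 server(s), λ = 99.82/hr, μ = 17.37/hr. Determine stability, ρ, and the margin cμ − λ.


Total capacity cμ = 5·17.37 = 86.85/hr
ρ = λ/(cμ) = 99.82/86.85 = 1.1493
Stable ⇔ ρ < 1: NO
Spare capacity = cμ − λ = 86.85 − 99.82 = -12.97/hr

Final: ρ = 1.1493; unstable; margin = -12.97/hr


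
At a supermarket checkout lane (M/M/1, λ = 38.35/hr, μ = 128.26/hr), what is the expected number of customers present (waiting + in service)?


ρ = λ/μ = 38.35/128.26 = 0.2990
L = ρ/(1−ρ) = 0.2990/(1 − 0.2990) = 0.2990/0.7010 = 0.4265

Final: 0.4265


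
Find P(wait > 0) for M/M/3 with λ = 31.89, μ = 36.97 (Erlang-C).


a = λ/μ = 0.8626; ρ = a/3 = 0.2875
P₀ = 0.419329 (from M/M/c formula)
C(c,a) = [a^c/(c!(1−ρ))]·P₀ = [0.64182/(6·0.7125)]·0.419329
= 0.15014·0.419329 = 0.062958

Final: 0.062958


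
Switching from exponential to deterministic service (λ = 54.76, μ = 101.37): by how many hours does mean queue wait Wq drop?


ρ = 54.76/101.37 = 0.5402
Wq(M/M/1) = ρ/(μ−λ) = 0.5402/46.61 = 0.01159 hr
Wq(M/D/1) = ρ/(2(μ−λ)) = 0.005795 hr
Savings = 0.01159 − 0.005795 = 0.005795 hr

Final: 0.005795 hr


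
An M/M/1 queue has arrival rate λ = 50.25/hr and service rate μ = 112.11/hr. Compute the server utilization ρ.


ρ = λ/μ = 50.25/112.11 = 0.4482

Final: 0.4482


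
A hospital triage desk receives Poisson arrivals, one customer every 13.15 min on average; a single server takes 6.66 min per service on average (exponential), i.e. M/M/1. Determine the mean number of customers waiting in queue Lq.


λ = 60/13.15 = 4.5627 /hr
μ = 60/6.66 = 9.0090 /hr
ρ = λ/μ = 4.5627/9.0090 = 0.5065
Lq = ρ²/(1−ρ) = 0.2565/0.4935 = 0.5197

Final: 0.5197


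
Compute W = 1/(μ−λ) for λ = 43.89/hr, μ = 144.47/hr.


W = 1/(μ−λ) = 1/(144.47 − 43.89) = 1/100.58 = 0.009942 hr

Final: 0.009942 hr


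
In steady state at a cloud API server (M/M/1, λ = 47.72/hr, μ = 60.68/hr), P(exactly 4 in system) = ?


ρ = 47.72/60.68 = 0.7864
P_n = (1−ρ)·ρ^n = (1 − 0.7864)·0.7864^4 = 0.2136·0.382489 = 0.081692

Final: 0.081692


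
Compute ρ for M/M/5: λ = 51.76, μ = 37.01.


ρ = λ/(cμ) = 51.76/(5·37.01) = 51.76/185.05 = 0.2797

Final: 0.2797


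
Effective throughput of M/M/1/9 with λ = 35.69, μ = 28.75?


ρ = 1.2414; P_K = (1−ρ)ρ^9/(1−ρ^10) = 0.219734
λ_eff = λ(1 − P_K) = 35.69·(1 − 0.219734) = 35.69·0.780266 = 27.8477 /hr

Final: 27.8477 /hr


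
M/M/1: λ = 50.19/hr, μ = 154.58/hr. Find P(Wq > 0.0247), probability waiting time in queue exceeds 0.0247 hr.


ρ = 50.19/154.58 = 0.3247
P(Wq > t) = ρ·e^{−(μ−λ)t} = 0.3247·e^{−2.5784}
= 0.3247·0.075893 = 0.024641

Final: 0.024641


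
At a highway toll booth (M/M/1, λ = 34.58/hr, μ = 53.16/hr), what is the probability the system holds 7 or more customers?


ρ = 34.58/53.16 = 0.6505
P(N ≥ n) = ρ^n = 0.6505^7 = 0.049281

Final: 0.049281


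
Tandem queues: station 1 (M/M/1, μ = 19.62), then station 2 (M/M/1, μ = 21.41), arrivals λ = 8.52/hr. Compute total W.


Each node sees arrival rate λ = 8.52/hr (tandem ⇒ throughput preserved).
W₁ = 1/(μ₁−λ) = 1/(19.62−8.52) = 0.09009 hr
W₂ = 1/(μ₂−λ) = 1/(21.41−8.52) = 0.07758 hr
W_total = W₁ + W₂ = 0.09009 + 0.07758 = 0.16767 hr

Final: 0.16767 hr


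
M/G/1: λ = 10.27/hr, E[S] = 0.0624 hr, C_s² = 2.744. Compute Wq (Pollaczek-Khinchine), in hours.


ρ = λ·E[S] = 10.27·0.0624 = 0.6408
E[S²] = E[S]²(1+C_s²) = 0.0624²·(1+2.744) = 0.014578
Wq = λ·E[S²]/(2(1−ρ)) = 10.27·0.014578/(2·0.3592) = 0.20843 hr

Final: 0.20843 hr


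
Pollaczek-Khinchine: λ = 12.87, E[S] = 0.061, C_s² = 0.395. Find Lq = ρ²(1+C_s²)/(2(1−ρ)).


ρ = λ·E[S] = 12.87·0.061 = 0.7851
Lq = ρ²(1+C_s²)/(2(1−ρ)) = 0.6163·(1+0.395)/(2·0.2149)
= 0.6163·1.3950/0.4299 = 2.00016

Final: 2.00016


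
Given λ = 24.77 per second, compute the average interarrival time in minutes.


Mean interarrival time = 1/λ = 1/24.77 second = 0.04037 second
In minutes: 0.04037 × 0.0166667 = 0.0006729 min

Final: 0.0006729 min


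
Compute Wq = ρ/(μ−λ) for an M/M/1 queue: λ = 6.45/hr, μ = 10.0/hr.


ρ = 6.45/10.0 = 0.6450
Wq = ρ/(μ−λ) = 0.6450/(10.0 − 6.45) = 0.6450/3.55 = 0.1817 hr

Final: 0.1817 hr


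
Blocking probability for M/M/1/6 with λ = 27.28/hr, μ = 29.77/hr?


ρ = λ/μ = 27.28/29.77 = 0.9164
P_K = (1−ρ)ρ^K/(1−ρ^(K+1)) = (0.08364·0.592097)/(1 − 0.542574)
= 0.049524/0.457426 = 0.108266

Final: 0.108266


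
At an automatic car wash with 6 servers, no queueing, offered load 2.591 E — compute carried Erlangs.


B(6,2.591) = 0.032034 (Erlang-B)
Carried load = a(1 − B) = 2.591·(1 − 0.032034) = 2.591·0.967966 = 2.5080 E

Final: 2.5080 Erlangs


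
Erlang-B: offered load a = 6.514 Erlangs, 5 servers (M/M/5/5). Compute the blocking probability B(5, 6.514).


B(c,a) = (a^c/c!) / Σ_{k=0}^{c} a^k/k!
a^5/5! = 97.736667
Σ terms (k=0..5): 1.00000 + 6.51400 + 21.21610 + 46.06722 + 75.02047 + 97.73667 = 247.554455
B = 97.736667/247.554455 = 0.394809

Final: 0.394809


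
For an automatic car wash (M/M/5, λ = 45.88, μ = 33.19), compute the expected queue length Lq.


a = λ/μ = 1.3823; ρ = a/5 = 0.2765
P₀ = 0.250733
Lq = P₀·a^c·ρ / (c!·(1−ρ)²) = 0.250733·5.04755·0.2765/(120·0.52350)
= 0.005570

Final: 0.005570


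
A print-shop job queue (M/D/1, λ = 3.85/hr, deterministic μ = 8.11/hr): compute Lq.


ρ = 3.85/8.11 = 0.4747
M/D/1: Lq = ρ²/(2(1−ρ)) = 0.2254/(2·0.5253) = 0.21452

Final: 0.21452


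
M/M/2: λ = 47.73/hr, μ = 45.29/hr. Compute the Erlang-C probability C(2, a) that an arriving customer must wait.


a = λ/μ = 1.0539; ρ = a/2 = 0.5269
P₀ = 0.309811 (from M/M/c formula)
C(c,a) = [a^c/(c!(1−ρ))]·P₀ = [1.11065/(2·0.4731)]·0.309811
= 1.17390·0.309811 = 0.363686

Final: 0.363686


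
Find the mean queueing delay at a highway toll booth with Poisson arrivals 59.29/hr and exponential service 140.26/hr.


ρ = 59.29/140.26 = 0.4227
Wq = ρ/(μ−λ) = 0.4227/(140.26 − 59.29) = 0.4227/80.97 = 0.005221 hr

Final: 0.005221 hr


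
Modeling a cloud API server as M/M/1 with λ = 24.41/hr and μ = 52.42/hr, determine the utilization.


ρ = λ/μ = 24.41/52.42 = 0.4657

Final: 0.4657


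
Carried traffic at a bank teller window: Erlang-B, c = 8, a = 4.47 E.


B(8,4.47) = 0.047083 (Erlang-B)
Carried load = a(1 − B) = 4.47·(1 − 0.047083) = 4.47·0.952917 = 4.2595 E

Final: 4.2595 Erlangs


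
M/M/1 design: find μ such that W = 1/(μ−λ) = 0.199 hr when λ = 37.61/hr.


W = 1/(μ−λ) ⇒ μ − λ = 1/W = 1/0.199 = 5.0251
μ = λ + 1/W = 37.61 + 5.0251 = 42.6351 per hr

Final: 42.6351 /hr


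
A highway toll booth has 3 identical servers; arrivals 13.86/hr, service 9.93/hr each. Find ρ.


ρ = λ/(cμ) = 13.86/(3·9.93) = 13.86/29.79 = 0.4653

Final: 0.4653


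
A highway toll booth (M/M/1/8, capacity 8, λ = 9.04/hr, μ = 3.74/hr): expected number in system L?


ρ = 9.04/3.74 = 2.4171
L = ρ[1 − (K+1)ρ^K + Kρ^(K+1)] / [(1−ρ)(1−ρ^(K+1))]
Numerator: 2.4171·(1 − 9·1165.130648 + 8·2816.251619) = 29113.723960
Denominator: (-1.4171)·(-2815.251619) = 3989.527696
L = 29113.723960/3989.527696 = 7.2975

Final: 7.2975


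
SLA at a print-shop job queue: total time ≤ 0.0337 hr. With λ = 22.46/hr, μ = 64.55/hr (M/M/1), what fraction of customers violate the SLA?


W ~ Exponential(μ−λ) for M/M/1.
μ − λ = 64.55 − 22.46 = 42.0900
P(W > t) = e^{−(μ−λ)t} = e^{−1.4184} = 0.242093

Final: 0.242093


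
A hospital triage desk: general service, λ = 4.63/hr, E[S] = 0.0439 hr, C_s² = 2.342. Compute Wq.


ρ = λ·E[S] = 4.63·0.0439 = 0.2033
E[S²] = E[S]²(1+C_s²) = 0.0439²·(1+2.342) = 0.006441
Wq = λ·E[S²]/(2(1−ρ)) = 4.63·0.006441/(2·0.7967) = 0.01871 hr

Final: 0.01871 hr


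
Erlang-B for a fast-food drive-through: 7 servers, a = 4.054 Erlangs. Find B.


B(c,a) = (a^c/c!) / Σ_{k=0}^{c} a^k/k!
a^7/7! = 3.570719
Σ terms (k=0..7): 1.00000 + 4.05400 + 8.21746 + 11.10452 + 11.25444 + 9.12510 + 6.16552 + 3.57072 = 54.491758
B = 3.570719/54.491758 = 0.065528

Final: 0.065528


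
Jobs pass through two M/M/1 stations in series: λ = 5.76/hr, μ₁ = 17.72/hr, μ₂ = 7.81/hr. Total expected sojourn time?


Each node sees arrival rate λ = 5.76/hr (tandem ⇒ throughput preserved).
W₁ = 1/(μ₁−λ) = 1/(17.72−5.76) = 0.08361 hr
W₂ = 1/(μ₂−λ) = 1/(7.81−5.76) = 0.48780 hr
W_total = W₁ + W₂ = 0.08361 + 0.48780 = 0.57142 hr

Final: 0.57142 hr


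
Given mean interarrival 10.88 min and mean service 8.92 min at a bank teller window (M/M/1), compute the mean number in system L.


λ = 60/10.88 = 5.5147 /hr
μ = 60/8.92 = 6.7265 /hr
ρ = λ/μ = 5.5147/6.7265 = 0.8199
L = ρ/(1−ρ) = 0.8199/0.1801 = 4.5510

Final: 4.5510


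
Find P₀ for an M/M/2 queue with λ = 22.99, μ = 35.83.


a = λ/μ = 22.99/35.83 = 0.6416; ρ = a/c = 0.3208
Σ_{k=0}^{1} a^k/k! (terms k=0..1) = 1.00000 + 0.64164 = 1.64164
Tail: a^2/(2!(1−ρ)) = 0.41170/(2·0.6792) = 0.30309
P₀ = 1/(1.64164 + 0.30309) = 1/1.94473 = 0.514210

Final: 0.514210


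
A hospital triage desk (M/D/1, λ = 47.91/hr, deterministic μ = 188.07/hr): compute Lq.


ρ = 47.91/188.07 = 0.2547
M/D/1: Lq = ρ²/(2(1−ρ)) = 0.06490/(2·0.7453) = 0.04354

Final: 0.04354


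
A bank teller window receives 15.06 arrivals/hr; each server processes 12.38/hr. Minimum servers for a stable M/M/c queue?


Stability requires cμ > λ ⇔ c > λ/μ.
λ/μ = 15.06/12.38 = 1.2165
Minimum integer c = ⌊1.2165⌋ + 1 = 2
Check: 2·12.38 = 24.76 > 15.06, while 1·12.38 = 12.38 ≤ 15.06

Final: 2 servers


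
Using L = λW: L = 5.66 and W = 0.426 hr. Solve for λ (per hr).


λ = L/W = 5.66/0.426 = 13.2864 /hr

Final: 13.2864 /hr


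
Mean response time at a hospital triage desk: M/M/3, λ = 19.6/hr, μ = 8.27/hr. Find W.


a = 2.3700; ρ = 0.7900; P₀ = 0.059723
Lq = P₀·a^c·ρ/(c!(1−ρ)²) = 2.37383
Wq = Lq/λ = 2.37383/19.6 = 0.12111 hr
W = Wq + 1/μ = 0.12111 + 0.12092 = 0.24203 hr

Final: 0.24203 hr


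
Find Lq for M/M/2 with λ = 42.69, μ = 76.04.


a = λ/μ = 0.5614; ρ = a/2 = 0.2807
P₀ = 0.561637
Lq = P₀·a^c·ρ / (c!·(1−ρ)²) = 0.561637·0.31519·0.2807/(2·0.51738)
= 0.04802

Final: 0.04802


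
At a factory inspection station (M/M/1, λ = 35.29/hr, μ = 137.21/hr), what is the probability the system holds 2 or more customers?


ρ = 35.29/137.21 = 0.2572
P(N ≥ n) = ρ^n = 0.2572^2 = 0.066150

Final: 0.066150


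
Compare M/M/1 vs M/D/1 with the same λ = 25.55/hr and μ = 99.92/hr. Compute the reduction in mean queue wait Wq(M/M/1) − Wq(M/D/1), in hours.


ρ = 25.55/99.92 = 0.2557
Wq(M/M/1) = ρ/(μ−λ) = 0.2557/74.37 = 0.003438 hr
Wq(M/D/1) = ρ/(2(μ−λ)) = 0.001719 hr
Savings = 0.003438 − 0.001719 = 0.001719 hr

Final: 0.001719 hr


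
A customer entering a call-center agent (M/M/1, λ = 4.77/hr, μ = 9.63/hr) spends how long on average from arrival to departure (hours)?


W = 1/(μ−λ) = 1/(9.63 − 4.77) = 1/4.86 = 0.2058 hr

Final: 0.2058 hr


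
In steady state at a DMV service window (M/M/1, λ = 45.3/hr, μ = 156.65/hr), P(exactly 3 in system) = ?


ρ = 45.3/156.65 = 0.2892
P_n = (1−ρ)·ρ^n = (1 − 0.2892)·0.2892^3 = 0.7108·0.024183 = 0.017189

Final: 0.017189


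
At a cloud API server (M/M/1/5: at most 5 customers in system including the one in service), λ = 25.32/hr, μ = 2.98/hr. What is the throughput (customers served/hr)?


ρ = 8.4966; P_K = (1−ρ)ρ^5/(1−ρ^6) = 0.882309
λ_eff = λ(1 − P_K) = 25.32·(1 − 0.882309) = 25.32·0.117691 = 2.9799 /hr

Final: 2.9799 /hr


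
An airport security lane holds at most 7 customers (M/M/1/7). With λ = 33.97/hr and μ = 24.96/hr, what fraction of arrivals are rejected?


ρ = λ/μ = 33.97/24.96 = 1.3610
P_K = (1−ρ)ρ^K/(1−ρ^(K+1)) = (-0.3610·8.648818)/(1 − 11.770847)
= -3.122029/-10.770847 = 0.289859

Final: 0.289859


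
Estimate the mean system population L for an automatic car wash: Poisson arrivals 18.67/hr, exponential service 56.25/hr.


ρ = λ/μ = 18.67/56.25 = 0.3319
L = ρ/(1−ρ) = 0.3319/(1 − 0.3319) = 0.3319/0.6681 = 0.4968

Final: 0.4968


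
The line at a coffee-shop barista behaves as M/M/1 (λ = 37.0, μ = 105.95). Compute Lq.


ρ = 37.0/105.95 = 0.3492
Lq = ρ²/(1−ρ) = 0.1220/0.6508 = 0.1874

Final: 0.1874


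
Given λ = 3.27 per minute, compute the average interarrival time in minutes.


Mean interarrival time = 1/λ = 1/3.27 minute = 0.30581 minute
In minutes: 0.30581 × 1 = 0.3058 min

Final: 0.3058 min


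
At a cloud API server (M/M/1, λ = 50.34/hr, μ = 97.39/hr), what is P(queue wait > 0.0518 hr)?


ρ = 50.34/97.39 = 0.5169
P(Wq > t) = ρ·e^{−(μ−λ)t} = 0.5169·e^{−2.4372}
= 0.5169·0.087406 = 0.045179

Final: 0.045179


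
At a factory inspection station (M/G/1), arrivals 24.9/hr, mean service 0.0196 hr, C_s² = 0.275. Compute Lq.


ρ = λ·E[S] = 24.9·0.0196 = 0.4880
Lq = ρ²(1+C_s²)/(2(1−ρ)) = 0.2382·(1+0.275)/(2·0.5120)
= 0.2382·1.2750/1.0239 = 0.29659

Final: 0.29659


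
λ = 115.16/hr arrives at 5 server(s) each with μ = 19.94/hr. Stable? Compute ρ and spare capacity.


Total capacity cμ = 5·19.94 = 99.70/hr
ρ = λ/(cμ) = 115.16/99.70 = 1.1551
Stable ⇔ ρ < 1: NO
Spare capacity = cμ − λ = 99.70 − 115.16 = -15.46/hr

Final: ρ = 1.1551; unstable; margin = -15.46/hr


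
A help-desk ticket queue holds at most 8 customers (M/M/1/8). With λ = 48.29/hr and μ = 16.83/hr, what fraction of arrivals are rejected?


ρ = λ/μ = 48.29/16.83 = 2.8693
P_K = (1−ρ)ρ^K/(1−ρ^(K+1)) = (-1.8693·4593.933618)/(1 − 13181.286656)
= -8587.353038/-13180.286656 = 0.651530

Final: 0.651530


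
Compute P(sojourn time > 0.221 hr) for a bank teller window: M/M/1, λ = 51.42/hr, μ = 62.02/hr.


W ~ Exponential(μ−λ) for M/M/1.
μ − λ = 62.02 − 51.42 = 10.6000
P(W > t) = e^{−(μ−λ)t} = e^{−2.3426} = 0.096078

Final: 0.096078


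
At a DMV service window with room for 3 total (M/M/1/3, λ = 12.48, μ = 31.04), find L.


ρ = 12.48/31.04 = 0.4021
L = ρ[1 − (K+1)ρ^K + Kρ^(K+1)] / [(1−ρ)(1−ρ^(K+1))]
Numerator: 0.4021·(1 − 4·0.064995 + 3·0.026132) = 0.329054
Denominator: (0.5979)·(0.973868) = 0.582313
L = 0.329054/0.582313 = 0.5651

Final: 0.5651


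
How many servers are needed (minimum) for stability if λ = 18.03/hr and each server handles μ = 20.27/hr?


Stability requires cμ > λ ⇔ c > λ/μ.
λ/μ = 18.03/20.27 = 0.8895
Minimum integer c = ⌊0.8895⌋ + 1 = 1
Check: 1·20.27 = 20.27 > 18.03, while 0·20.27 = 0.00 ≤ 18.03

Final: 1 servers


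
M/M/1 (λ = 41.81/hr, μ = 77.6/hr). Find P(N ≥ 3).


ρ = 41.81/77.6 = 0.5388
P(N ≥ n) = ρ^n = 0.5388^3 = 0.156407

Final: 0.156407


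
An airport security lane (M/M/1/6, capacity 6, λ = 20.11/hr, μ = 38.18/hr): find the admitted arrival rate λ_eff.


ρ = 0.5267; P_K = (1−ρ)ρ^6/(1−ρ^7) = 0.010221
λ_eff = λ(1 − P_K) = 20.11·(1 − 0.010221) = 20.11·0.989779 = 19.9045 /hr

Final: 19.9045 /hr


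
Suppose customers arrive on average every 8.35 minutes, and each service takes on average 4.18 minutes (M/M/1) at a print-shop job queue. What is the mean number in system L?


λ = 60/8.35 = 7.1856 /hr
μ = 60/4.18 = 14.3541 /hr
ρ = λ/μ = 7.1856/14.3541 = 0.5006
L = ρ/(1−ρ) = 0.5006/0.4994 = 1.0024

Final: 1.0024


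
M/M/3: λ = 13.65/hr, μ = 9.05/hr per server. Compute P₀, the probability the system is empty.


a = λ/μ = 13.65/9.05 = 1.5083; ρ = a/c = 0.5028
Σ_{k=0}^{2} a^k/k! (terms k=0..2) = 1.00000 + 1.50829 + 1.13747 = 3.64575
Tail: a^3/(3!(1−ρ)) = 3.43125/(6·0.4972) = 1.15010
P₀ = 1/(3.64575 + 1.15010) = 1/4.79586 = 0.208513

Final: 0.208513


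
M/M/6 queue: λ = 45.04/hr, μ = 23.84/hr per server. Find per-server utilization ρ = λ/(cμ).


ρ = λ/(cμ) = 45.04/(6·23.84) = 45.04/143.04 = 0.3149

Final: 0.3149


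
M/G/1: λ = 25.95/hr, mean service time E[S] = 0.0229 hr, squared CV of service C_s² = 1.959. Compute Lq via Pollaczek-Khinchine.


ρ = λ·E[S] = 25.95·0.0229 = 0.5943
Lq = ρ²(1+C_s²)/(2(1−ρ)) = 0.3531·(1+1.959)/(2·0.4057)
= 0.3531·2.9590/0.8115 = 1.28768

Final: 1.28768


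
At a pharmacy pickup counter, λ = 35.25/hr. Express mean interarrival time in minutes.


Mean interarrival time = 1/λ = 1/35.25 hour = 0.02837 hour
In minutes: 0.02837 × 60 = 1.7021 min

Final: 1.7021 min


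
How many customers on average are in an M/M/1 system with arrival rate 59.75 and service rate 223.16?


ρ = λ/μ = 59.75/223.16 = 0.2677
L = ρ/(1−ρ) = 0.2677/(1 − 0.2677) = 0.2677/0.7323 = 0.3656

Final: 0.3656


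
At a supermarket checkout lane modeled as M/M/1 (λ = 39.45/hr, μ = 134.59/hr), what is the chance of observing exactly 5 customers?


ρ = 39.45/134.59 = 0.2931
P_n = (1−ρ)·ρ^n = (1 − 0.2931)·0.2931^5 = 0.7069·0.002164 = 0.001529

Final: 0.001529


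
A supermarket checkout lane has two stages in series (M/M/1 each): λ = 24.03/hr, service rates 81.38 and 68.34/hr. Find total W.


Each node sees arrival rate λ = 24.03/hr (tandem ⇒ throughput preserved).
W₁ = 1/(μ₁−λ) = 1/(81.38−24.03) = 0.01744 hr
W₂ = 1/(μ₂−λ) = 1/(68.34−24.03) = 0.02257 hr
W_total = W₁ + W₂ = 0.01744 + 0.02257 = 0.04001 hr

Final: 0.04001 hr


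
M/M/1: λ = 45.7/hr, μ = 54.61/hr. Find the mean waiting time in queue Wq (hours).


ρ = 45.7/54.61 = 0.8368
Wq = ρ/(μ−λ) = 0.8368/(54.61 − 45.7) = 0.8368/8.91 = 0.09392 hr

Final: 0.09392 hr


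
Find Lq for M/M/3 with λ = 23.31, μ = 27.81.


a = λ/μ = 0.8382; ρ = a/3 = 0.2794
P₀ = 0.429984
Lq = P₀·a^c·ρ / (c!·(1−ρ)²) = 0.429984·0.58888·0.2794/(6·0.51927)
= 0.02271

Final: 0.02271


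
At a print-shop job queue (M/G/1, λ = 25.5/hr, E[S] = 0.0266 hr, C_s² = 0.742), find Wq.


ρ = λ·E[S] = 25.5·0.0266 = 0.6783
E[S²] = E[S]²(1+C_s²) = 0.0266²·(1+0.742) = 0.001233
Wq = λ·E[S²]/(2(1−ρ)) = 25.5·0.001233/(2·0.3217) = 0.04885 hr

Final: 0.04885 hr


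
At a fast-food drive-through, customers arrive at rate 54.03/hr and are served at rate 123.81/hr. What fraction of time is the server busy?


ρ = λ/μ = 54.03/123.81 = 0.4364

Final: 0.4364


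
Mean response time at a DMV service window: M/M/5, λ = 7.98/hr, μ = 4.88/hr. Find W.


a = 1.6352; ρ = 0.3270; P₀ = 0.194410
Lq = P₀·a^c·ρ/(c!(1−ρ)²) = 0.01368
Wq = Lq/λ = 0.01368/7.98 = 0.001714 hr
W = Wq + 1/μ = 0.001714 + 0.20492 = 0.20663 hr

Final: 0.20663 hr


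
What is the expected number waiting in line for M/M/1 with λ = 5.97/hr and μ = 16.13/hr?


ρ = 5.97/16.13 = 0.3701
Lq = ρ²/(1−ρ) = 0.1370/0.6299 = 0.2175

Final: 0.2175


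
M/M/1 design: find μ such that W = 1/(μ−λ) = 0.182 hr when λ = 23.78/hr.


W = 1/(μ−λ) ⇒ μ − λ = 1/W = 1/0.182 = 5.4945
μ = λ + 1/W = 23.78 + 5.4945 = 29.2745 per hr

Final: 29.2745 /hr


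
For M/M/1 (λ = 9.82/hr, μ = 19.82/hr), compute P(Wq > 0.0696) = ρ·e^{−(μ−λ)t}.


ρ = 9.82/19.82 = 0.4955
P(Wq > t) = ρ·e^{−(μ−λ)t} = 0.4955·e^{−0.6960}
= 0.4955·0.498576 = 0.247024

Final: 0.247024


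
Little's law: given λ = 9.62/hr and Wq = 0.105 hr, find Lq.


Lq = λWq = 9.62·0.105 = 1.0101

Final: 1.0101


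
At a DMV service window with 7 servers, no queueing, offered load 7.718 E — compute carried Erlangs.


B(7,7.718) = 0.292012 (Erlang-B)
Carried load = a(1 − B) = 7.718·(1 − 0.292012) = 7.718·0.707988 = 5.4643 E

Final: 5.4643 Erlangs


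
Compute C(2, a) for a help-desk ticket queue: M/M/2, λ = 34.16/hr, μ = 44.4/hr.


a = λ/μ = 0.7694; ρ = a/2 = 0.3847
P₀ = 0.444372 (from M/M/c formula)
C(c,a) = [a^c/(c!(1−ρ))]·P₀ = [0.59193/(2·0.6153)]·0.444372
= 0.48100·0.444372 = 0.213742

Final: 0.213742


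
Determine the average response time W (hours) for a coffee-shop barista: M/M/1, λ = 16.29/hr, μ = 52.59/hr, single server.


W = 1/(μ−λ) = 1/(52.59 − 16.29) = 1/36.30 = 0.02755 hr

Final: 0.02755 hr


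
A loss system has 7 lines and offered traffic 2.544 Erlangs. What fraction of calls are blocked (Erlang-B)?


B(c,a) = (a^c/c!) / Σ_{k=0}^{c} a^k/k!
a^7/7! = 0.136832
Σ terms (k=0..7): 1.00000 + 2.54400 + 3.23597 + 2.74410 + 1.74525 + 0.88798 + 0.37650 + 0.13683 = 12.670636
B = 0.136832/12.670636 = 0.010799

Final: 0.010799


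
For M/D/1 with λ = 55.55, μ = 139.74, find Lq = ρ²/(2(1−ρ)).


ρ = 55.55/139.74 = 0.3975
M/D/1: Lq = ρ²/(2(1−ρ)) = 0.1580/(2·0.6025) = 0.13115

Final: 0.13115


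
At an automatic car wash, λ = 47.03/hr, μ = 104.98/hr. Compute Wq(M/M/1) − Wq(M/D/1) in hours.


ρ = 47.03/104.98 = 0.4480
Wq(M/M/1) = ρ/(μ−λ) = 0.4480/57.95 = 0.007731 hr
Wq(M/D/1) = ρ/(2(μ−λ)) = 0.003865 hr
Savings = 0.007731 − 0.003865 = 0.003865 hr

Final: 0.003865 hr


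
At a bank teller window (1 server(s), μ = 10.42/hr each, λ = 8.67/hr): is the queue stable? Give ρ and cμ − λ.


Total capacity cμ = 1·10.42 = 10.42/hr
ρ = λ/(cμ) = 8.67/10.42 = 0.8321
Stable ⇔ ρ < 1: YES
Spare capacity = cμ − λ = 10.42 − 8.67 = 1.75/hr

Final: ρ = 0.8321; stable; margin = 1.75/hr


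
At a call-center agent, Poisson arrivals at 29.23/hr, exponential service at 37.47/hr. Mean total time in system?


W = 1/(μ−λ) = 1/(37.47 − 29.23) = 1/8.24 = 0.1214 hr

Final: 0.1214 hr


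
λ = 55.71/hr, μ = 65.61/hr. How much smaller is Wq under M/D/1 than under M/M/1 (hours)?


ρ = 55.71/65.61 = 0.8491
Wq(M/M/1) = ρ/(μ−λ) = 0.8491/9.90 = 0.08577 hr
Wq(M/D/1) = ρ/(2(μ−λ)) = 0.04288 hr
Savings = 0.08577 − 0.04288 = 0.04288 hr

Final: 0.04288 hr


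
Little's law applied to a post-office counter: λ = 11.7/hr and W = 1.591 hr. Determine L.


L = λW = 11.7·1.591 = 18.6147

Final: 18.6147


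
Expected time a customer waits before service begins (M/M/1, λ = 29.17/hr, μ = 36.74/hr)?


ρ = 29.17/36.74 = 0.7940
Wq = ρ/(μ−λ) = 0.7940/(36.74 − 29.17) = 0.7940/7.57 = 0.1049 hr

Final: 0.1049 hr


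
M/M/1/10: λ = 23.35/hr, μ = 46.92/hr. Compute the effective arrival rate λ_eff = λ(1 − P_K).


ρ = 0.4977; P_K = (1−ρ)ρ^10/(1−ρ^11) = 0.0004683
λ_eff = λ(1 − P_K) = 23.35·(1 − 0.0004683) = 23.35·0.999532 = 23.3391 /hr

Final: 23.3391 /hr


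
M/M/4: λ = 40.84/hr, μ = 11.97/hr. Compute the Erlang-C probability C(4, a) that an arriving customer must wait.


a = λ/μ = 3.4119; ρ = a/4 = 0.8530
P₀ = 0.018099 (from M/M/c formula)
C(c,a) = [a^c/(c!(1−ρ))]·P₀ = [135.50844/(24·0.1470)]·0.018099
= 38.40047·0.018099 = 0.695003

Final: 0.695003


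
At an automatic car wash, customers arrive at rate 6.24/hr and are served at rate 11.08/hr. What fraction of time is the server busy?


ρ = λ/μ = 6.24/11.08 = 0.5632

Final: 0.5632


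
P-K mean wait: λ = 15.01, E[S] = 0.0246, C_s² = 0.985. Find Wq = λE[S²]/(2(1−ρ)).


ρ = λ·E[S] = 15.01·0.0246 = 0.3692
E[S²] = E[S]²(1+C_s²) = 0.0246²·(1+0.985) = 0.001201
Wq = λ·E[S²]/(2(1−ρ)) = 15.01·0.001201/(2·0.6308) = 0.01429 hr

Final: 0.01429 hr


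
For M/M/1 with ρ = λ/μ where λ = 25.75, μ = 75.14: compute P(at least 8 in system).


ρ = 25.75/75.14 = 0.3427
P(N ≥ n) = ρ^n = 0.3427^8 = 0.0001902

Final: 0.0001902


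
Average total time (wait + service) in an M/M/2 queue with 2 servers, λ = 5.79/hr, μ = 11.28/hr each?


a = 0.5133; ρ = 0.2566; P₀ = 0.591534
Lq = P₀·a^c·ρ/(c!(1−ρ)²) = 0.03619
Wq = Lq/λ = 0.03619/5.79 = 0.006251 hr
W = Wq + 1/μ = 0.006251 + 0.08865 = 0.09490 hr

Final: 0.09490 hr


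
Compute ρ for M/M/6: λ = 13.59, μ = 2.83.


ρ = λ/(cμ) = 13.59/(6·2.83) = 13.59/16.98 = 0.8004

Final: 0.8004


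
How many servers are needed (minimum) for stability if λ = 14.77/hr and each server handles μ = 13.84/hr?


Stability requires cμ > λ ⇔ c > λ/μ.
λ/μ = 14.77/13.84 = 1.0672
Minimum integer c = ⌊1.0672⌋ + 1 = 2
Check: 2·13.84 = 27.68 > 14.77, while 1·13.84 = 13.84 ≤ 14.77

Final: 2 servers


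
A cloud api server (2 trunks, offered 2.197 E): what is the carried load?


B(2,2.197) = 0.430166 (Erlang-B)
Carried load = a(1 − B) = 2.197·(1 − 0.430166) = 2.197·0.569834 = 1.2519 E

Final: 1.2519 Erlangs


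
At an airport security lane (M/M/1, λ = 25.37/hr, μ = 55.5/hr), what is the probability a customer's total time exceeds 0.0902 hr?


W ~ Exponential(μ−λ) for M/M/1.
μ − λ = 55.5 − 25.37 = 30.1300
P(W > t) = e^{−(μ−λ)t} = e^{−2.7177} = 0.066025

Final: 0.066025


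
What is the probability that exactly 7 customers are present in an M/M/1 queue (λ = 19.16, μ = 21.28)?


ρ = 19.16/21.28 = 0.9004
P_n = (1−ρ)·ρ^n = (1 − 0.9004)·0.9004^7 = 0.09962·0.479697 = 0.047789

Final: 0.047789


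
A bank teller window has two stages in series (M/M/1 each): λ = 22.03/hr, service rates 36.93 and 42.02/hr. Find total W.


Each node sees arrival rate λ = 22.03/hr (tandem ⇒ throughput preserved).
W₁ = 1/(μ₁−λ) = 1/(36.93−22.03) = 0.06711 hr
W₂ = 1/(μ₂−λ) = 1/(42.02−22.03) = 0.05003 hr
W_total = W₁ + W₂ = 0.06711 + 0.05003 = 0.11714 hr

Final: 0.11714 hr


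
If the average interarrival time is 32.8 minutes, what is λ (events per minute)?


λ = 1/(interarrival time) in consistent units.
1 minute = 1 min, so λ = 1/32.8 = 0.03049 per minute

Final: 0.03049 /min


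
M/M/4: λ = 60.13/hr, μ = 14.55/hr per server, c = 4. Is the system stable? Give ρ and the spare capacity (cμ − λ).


Total capacity cμ = 4·14.55 = 58.20/hr
ρ = λ/(cμ) = 60.13/58.20 = 1.0332
Stable ⇔ ρ < 1: NO
Spare capacity = cμ − λ = 58.20 − 60.13 = -1.93/hr

Final: ρ = 1.0332; unstable; margin = -1.93/hr


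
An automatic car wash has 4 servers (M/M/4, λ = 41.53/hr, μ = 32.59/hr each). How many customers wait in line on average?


a = λ/μ = 1.2743; ρ = a/4 = 0.3186
P₀ = 0.278366
Lq = P₀·a^c·ρ / (c!·(1−ρ)²) = 0.278366·2.63700·0.3186/(24·0.46433)
= 0.02098

Final: 0.02098


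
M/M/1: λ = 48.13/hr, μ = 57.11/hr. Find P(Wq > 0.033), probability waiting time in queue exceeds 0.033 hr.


ρ = 48.13/57.11 = 0.8428
P(Wq > t) = ρ·e^{−(μ−λ)t} = 0.8428·e^{−0.2963}
= 0.8428·0.743535 = 0.626621

Final: 0.626621


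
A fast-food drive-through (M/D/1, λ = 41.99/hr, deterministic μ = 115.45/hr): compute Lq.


ρ = 41.99/115.45 = 0.3637
M/D/1: Lq = ρ²/(2(1−ρ)) = 0.1323/(2·0.6363) = 0.10395

Final: 0.10395


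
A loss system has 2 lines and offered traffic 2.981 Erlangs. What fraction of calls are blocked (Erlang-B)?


B(c,a) = (a^c/c!) / Σ_{k=0}^{c} a^k/k!
a^2/2! = 4.443180
Σ terms (k=0..2): 1.00000 + 2.98100 + 4.44318 = 8.424180
B = 4.443180/8.424180 = 0.527432

Final: 0.527432


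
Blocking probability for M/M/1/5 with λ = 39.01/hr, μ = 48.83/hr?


ρ = λ/μ = 39.01/48.83 = 0.7989
P_K = (1−ρ)ρ^K/(1−ρ^(K+1)) = (0.2011·0.325421)/(1 − 0.259977)
= 0.065444/0.740023 = 0.088435

Final: 0.088435


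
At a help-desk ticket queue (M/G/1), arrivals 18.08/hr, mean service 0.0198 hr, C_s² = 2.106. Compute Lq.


ρ = λ·E[S] = 18.08·0.0198 = 0.3580
Lq = ρ²(1+C_s²)/(2(1−ρ)) = 0.1282·(1+2.106)/(2·0.6420)
= 0.1282·3.1060/1.2840 = 0.30999

Final: 0.30999


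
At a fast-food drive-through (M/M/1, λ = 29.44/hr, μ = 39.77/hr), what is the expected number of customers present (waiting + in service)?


ρ = λ/μ = 29.44/39.77 = 0.7403
L = ρ/(1−ρ) = 0.7403/(1 − 0.7403) = 0.7403/0.2597 = 2.8500

Final: 2.8500


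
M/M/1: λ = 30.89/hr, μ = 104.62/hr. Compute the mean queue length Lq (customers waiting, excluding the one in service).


ρ = 30.89/104.62 = 0.2953
Lq = ρ²/(1−ρ) = 0.08718/0.7047 = 0.1237

Final: 0.1237


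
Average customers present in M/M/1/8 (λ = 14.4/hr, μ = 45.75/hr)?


ρ = 14.4/45.75 = 0.3148
L = ρ[1 − (K+1)ρ^K + Kρ^(K+1)] / [(1−ρ)(1−ρ^(K+1))]
Numerator: 0.3148·(1 − 9·0.00009633 + 8·0.00003032) = 0.314558
Denominator: (0.6852)·(0.999970) = 0.685225
L = 0.314558/0.685225 = 0.4591

Final: 0.4591


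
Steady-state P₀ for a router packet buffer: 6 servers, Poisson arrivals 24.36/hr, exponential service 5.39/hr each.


a = λ/μ = 24.36/5.39 = 4.5195; ρ = a/c = 0.7532
Σ_{k=0}^{5} a^k/k! (terms k=0..5) = 1.00000 + 4.51948 + 10.21285 + 15.38560 + 17.38372 + 15.71308 = 64.21473
Tail: a^6/(6!(1−ρ)) = 8521.79559/(720·0.2468) = 47.96625
P₀ = 1/(64.21473 + 47.96625) = 1/112.18098 = 0.008914

Final: 0.008914


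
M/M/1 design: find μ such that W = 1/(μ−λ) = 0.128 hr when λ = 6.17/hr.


W = 1/(μ−λ) ⇒ μ − λ = 1/W = 1/0.128 = 7.8125
μ = λ + 1/W = 6.17 + 7.8125 = 13.9825 per hr

Final: 13.9825 /hr


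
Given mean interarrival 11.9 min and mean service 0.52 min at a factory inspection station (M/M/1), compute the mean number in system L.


λ = 60/11.9 = 5.0420 /hr
μ = 60/0.52 = 115.3846 /hr
ρ = λ/μ = 5.0420/115.3846 = 0.04370
L = ρ/(1−ρ) = 0.04370/0.9563 = 0.04569

Final: 0.04569


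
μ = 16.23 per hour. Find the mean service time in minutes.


Mean service time = 1/μ = 1/16.23 hour = 0.06161 hour
In minutes: 0.06161 × 60 = 3.6969 min

Final: 3.6969 min


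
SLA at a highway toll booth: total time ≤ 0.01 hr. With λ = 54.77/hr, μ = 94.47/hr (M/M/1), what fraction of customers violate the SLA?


W ~ Exponential(μ−λ) for M/M/1.
μ − λ = 94.47 − 54.77 = 39.7000
P(W > t) = e^{−(μ−λ)t} = e^{−0.3970} = 0.672334

Final: 0.672334


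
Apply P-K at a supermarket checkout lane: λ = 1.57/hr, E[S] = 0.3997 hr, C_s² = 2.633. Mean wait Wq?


ρ = λ·E[S] = 1.57·0.3997 = 0.6275
E[S²] = E[S]²(1+C_s²) = 0.3997²·(1+2.633) = 0.580408
Wq = λ·E[S²]/(2(1−ρ)) = 1.57·0.580408/(2·0.3725) = 1.22324 hr

Final: 1.22324 hr


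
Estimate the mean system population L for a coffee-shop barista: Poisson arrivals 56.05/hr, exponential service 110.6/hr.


ρ = λ/μ = 56.05/110.6 = 0.5068
L = ρ/(1−ρ) = 0.5068/(1 − 0.5068) = 0.5068/0.4932 = 1.0275

Final: 1.0275


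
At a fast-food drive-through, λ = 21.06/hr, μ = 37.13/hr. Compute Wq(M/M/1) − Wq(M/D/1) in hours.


ρ = 21.06/37.13 = 0.5672
Wq(M/M/1) = ρ/(μ−λ) = 0.5672/16.07 = 0.03530 hr
Wq(M/D/1) = ρ/(2(μ−λ)) = 0.01765 hr
Savings = 0.03530 − 0.01765 = 0.01765 hr

Final: 0.01765 hr


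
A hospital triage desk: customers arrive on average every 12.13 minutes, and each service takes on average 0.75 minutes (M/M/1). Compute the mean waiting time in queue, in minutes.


λ = 60/12.13 = 4.9464 /hr
μ = 60/0.75 = 80.0000 /hr
ρ = λ/μ = 4.9464/80.0000 = 0.06183
Wq = ρ/(μ−λ) = 0.06183/(80.0000−4.9464) = 0.0008238 hr
In minutes: 0.0008238·60 = 0.04943 min

Final: 0.04943 min


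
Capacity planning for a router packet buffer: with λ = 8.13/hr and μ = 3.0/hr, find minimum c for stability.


Stability requires cμ > λ ⇔ c > λ/μ.
λ/μ = 8.13/3.0 = 2.7100
Minimum integer c = ⌊2.7100⌋ + 1 = 3
Check: 3·3.0 = 9.00 > 8.13, while 2·3.0 = 6.00 ≤ 8.13

Final: 3 servers


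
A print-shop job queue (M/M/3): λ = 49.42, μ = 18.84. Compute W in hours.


a = 2.6231; ρ = 0.8744; P₀ = 0.032247
Lq = P₀·a^c·ρ/(c!(1−ρ)²) = 5.37511
Wq = Lq/λ = 5.37511/49.42 = 0.10876 hr
W = Wq + 1/μ = 0.10876 + 0.05308 = 0.16184 hr

Final: 0.16184 hr


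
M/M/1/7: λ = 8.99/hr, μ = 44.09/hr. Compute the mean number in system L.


ρ = 8.99/44.09 = 0.2039
L = ρ[1 − (K+1)ρ^K + Kρ^(K+1)] / [(1−ρ)(1−ρ^(K+1))]
Numerator: 0.2039·(1 − 8·0.00001465 + 7·0.000002988) = 0.203881
Denominator: (0.7961)·(0.999997) = 0.796097
L = 0.203881/0.796097 = 0.2561

Final: 0.2561


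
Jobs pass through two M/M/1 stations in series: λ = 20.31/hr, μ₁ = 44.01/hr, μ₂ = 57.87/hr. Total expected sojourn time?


Each node sees arrival rate λ = 20.31/hr (tandem ⇒ throughput preserved).
W₁ = 1/(μ₁−λ) = 1/(44.01−20.31) = 0.04219 hr
W₂ = 1/(μ₂−λ) = 1/(57.87−20.31) = 0.02662 hr
W_total = W₁ + W₂ = 0.04219 + 0.02662 = 0.06882 hr

Final: 0.06882 hr


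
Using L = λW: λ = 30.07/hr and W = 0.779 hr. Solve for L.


L = λW = 30.07·0.779 = 23.4245

Final: 23.4245


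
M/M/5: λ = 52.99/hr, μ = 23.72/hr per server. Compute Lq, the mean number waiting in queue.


a = λ/μ = 2.2340; ρ = a/5 = 0.4468
P₀ = 0.105670
Lq = P₀·a^c·ρ / (c!·(1−ρ)²) = 0.105670·55.64116·0.4468/(120·0.30603)
= 0.07153

Final: 0.07153


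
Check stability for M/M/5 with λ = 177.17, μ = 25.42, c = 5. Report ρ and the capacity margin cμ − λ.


Total capacity cμ = 5·25.42 = 127.10/hr
ρ = λ/(cμ) = 177.17/127.10 = 1.3939
Stable ⇔ ρ < 1: NO
Spare capacity = cμ − λ = 127.10 − 177.17 = -50.07/hr

Final: ρ = 1.3939; unstable; margin = -50.07/hr


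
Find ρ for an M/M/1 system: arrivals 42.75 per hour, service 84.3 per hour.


ρ = λ/μ = 42.75/84.3 = 0.5071

Final: 0.5071


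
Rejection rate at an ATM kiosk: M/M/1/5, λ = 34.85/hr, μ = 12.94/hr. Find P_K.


ρ = λ/μ = 34.85/12.94 = 2.6932
P_K = (1−ρ)ρ^K/(1−ρ^(K+1)) = (-1.6932·141.691086)/(1 − 381.602347)
= -239.911260/-380.602347 = 0.630346

Final: 0.630346


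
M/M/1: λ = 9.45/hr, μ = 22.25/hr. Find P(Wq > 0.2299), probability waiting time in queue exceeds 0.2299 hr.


ρ = 9.45/22.25 = 0.4247
P(Wq > t) = ρ·e^{−(μ−λ)t} = 0.4247·e^{−2.9427}
= 0.4247·0.052722 = 0.022392

Final: 0.022392


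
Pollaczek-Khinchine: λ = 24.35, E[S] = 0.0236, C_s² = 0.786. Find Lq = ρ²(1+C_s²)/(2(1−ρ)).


ρ = λ·E[S] = 24.35·0.0236 = 0.5747
Lq = ρ²(1+C_s²)/(2(1−ρ)) = 0.3302·(1+0.786)/(2·0.4253)
= 0.3302·1.7860/0.8507 = 0.69333

Final: 0.69333


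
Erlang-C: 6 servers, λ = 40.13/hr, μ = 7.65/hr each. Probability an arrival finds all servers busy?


a = λ/μ = 5.2458; ρ = a/6 = 0.8743
P₀ = 0.002950 (from M/M/c formula)
C(c,a) = [a^c/(c!(1−ρ))]·P₀ = [20837.53525/(720·0.1257)]·0.002950
= 230.22407·0.002950 = 0.679245

Final: 0.679245


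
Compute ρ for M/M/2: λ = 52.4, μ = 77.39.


ρ = λ/(cμ) = 52.4/(2·77.39) = 52.4/154.78 = 0.3385

Final: 0.3385


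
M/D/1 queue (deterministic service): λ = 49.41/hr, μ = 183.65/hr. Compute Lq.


ρ = 49.41/183.65 = 0.2690
M/D/1: Lq = ρ²/(2(1−ρ)) = 0.07238/(2·0.7310) = 0.04951

Final: 0.04951


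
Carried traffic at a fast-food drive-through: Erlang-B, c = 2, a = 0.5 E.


B(2,0.5) = 0.076923 (Erlang-B)
Carried load = a(1 − B) = 0.5·(1 − 0.076923) = 0.5·0.923077 = 0.4615 E

Final: 0.4615 Erlangs


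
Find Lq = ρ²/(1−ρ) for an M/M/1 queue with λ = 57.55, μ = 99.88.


ρ = 57.55/99.88 = 0.5762
Lq = ρ²/(1−ρ) = 0.3320/0.4238 = 0.7834

Final: 0.7834


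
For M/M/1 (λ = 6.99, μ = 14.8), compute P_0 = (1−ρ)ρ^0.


ρ = 6.99/14.8 = 0.4723
P_n = (1−ρ)·ρ^n = (1 − 0.4723)·0.4723^0 = 0.5277·1.000000 = 0.527703

Final: 0.527703


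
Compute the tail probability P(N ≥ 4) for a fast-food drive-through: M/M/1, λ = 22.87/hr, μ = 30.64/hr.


ρ = 22.87/30.64 = 0.7464
P(N ≥ n) = ρ^n = 0.7464^4 = 0.310391

Final: 0.310391


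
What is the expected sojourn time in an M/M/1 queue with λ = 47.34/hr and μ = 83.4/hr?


W = 1/(μ−λ) = 1/(83.4 − 47.34) = 1/36.06 = 0.02773 hr

Final: 0.02773 hr


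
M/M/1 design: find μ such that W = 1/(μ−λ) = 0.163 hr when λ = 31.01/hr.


W = 1/(μ−λ) ⇒ μ − λ = 1/W = 1/0.163 = 6.1350
μ = λ + 1/W = 31.01 + 6.1350 = 37.1450 per hr

Final: 37.1450 /hr


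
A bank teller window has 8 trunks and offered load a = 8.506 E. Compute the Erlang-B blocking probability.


B(c,a) = (a^c/c!) / Σ_{k=0}^{c} a^k/k!
a^8/8! = 679.645591
Σ terms (k=0..8): 1.00000 + 8.50600 + 36.17602 + 102.57107 + 218.11738 + 371.06129 + 526.04122 + 639.21523 + 679.64559 = 2582.333789
B = 679.645591/2582.333789 = 0.263190

Final: 0.263190


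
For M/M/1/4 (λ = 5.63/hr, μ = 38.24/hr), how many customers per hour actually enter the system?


ρ = 0.1472; P_K = (1−ρ)ρ^4/(1−ρ^5) = 0.0004007
λ_eff = λ(1 − P_K) = 5.63·(1 − 0.0004007) = 5.63·0.999599 = 5.6277 /hr

Final: 5.6277 /hr


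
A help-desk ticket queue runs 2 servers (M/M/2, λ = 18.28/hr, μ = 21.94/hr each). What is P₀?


a = λ/μ = 18.28/21.94 = 0.8332; ρ = a/c = 0.4166
Σ_{k=0}^{1} a^k/k! (terms k=0..1) = 1.00000 + 0.83318 = 1.83318
Tail: a^2/(2!(1−ρ)) = 0.69419/(2·0.5834) = 0.59494
P₀ = 1/(1.83318 + 0.59494) = 1/2.42813 = 0.411840

Final: 0.411840


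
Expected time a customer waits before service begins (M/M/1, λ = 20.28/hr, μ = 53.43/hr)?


ρ = 20.28/53.43 = 0.3796
Wq = ρ/(μ−λ) = 0.3796/(53.43 − 20.28) = 0.3796/33.15 = 0.01145 hr

Final: 0.01145 hr


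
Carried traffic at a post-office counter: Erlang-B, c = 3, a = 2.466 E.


B(3,2.466) = 0.277523 (Erlang-B)
Carried load = a(1 − B) = 2.466·(1 − 0.277523) = 2.466·0.722477 = 1.7816 E

Final: 1.7816 Erlangs


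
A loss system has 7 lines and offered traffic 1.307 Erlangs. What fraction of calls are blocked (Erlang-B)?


B(c,a) = (a^c/c!) / Σ_{k=0}^{c} a^k/k!
a^7/7! = 0.001293
Σ terms (k=0..7): 1.00000 + 1.30700 + 0.85412 + 0.37211 + 0.12159 + 0.03178 + 0.006923 + 0.001293 = 3.694825
B = 0.001293/3.694825 = 0.0003499

Final: 0.0003499


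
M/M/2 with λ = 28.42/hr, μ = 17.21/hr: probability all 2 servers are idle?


a = λ/μ = 28.42/17.21 = 1.6514; ρ = a/c = 0.8257
Σ_{k=0}^{1} a^k/k! (terms k=0..1) = 1.00000 + 1.65137 = 2.65137
Tail: a^2/(2!(1−ρ)) = 2.72701/(2·0.1743) = 7.82197
P₀ = 1/(2.65137 + 7.82197) = 1/10.47333 = 0.095481

Final: 0.095481


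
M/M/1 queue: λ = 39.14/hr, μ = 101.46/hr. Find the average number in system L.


ρ = λ/μ = 39.14/101.46 = 0.3858
L = ρ/(1−ρ) = 0.3858/(1 − 0.3858) = 0.3858/0.6142 = 0.6280

Final: 0.6280


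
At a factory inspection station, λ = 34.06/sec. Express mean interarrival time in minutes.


Mean interarrival time = 1/λ = 1/34.06 second = 0.02936 second
In minutes: 0.02936 × 0.0166667 = 0.0004893 min

Final: 0.0004893 min


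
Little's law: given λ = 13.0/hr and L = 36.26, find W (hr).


W = L/λ = 36.26/13.0 = 2.7892 hr

Final: 2.7892 hr
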